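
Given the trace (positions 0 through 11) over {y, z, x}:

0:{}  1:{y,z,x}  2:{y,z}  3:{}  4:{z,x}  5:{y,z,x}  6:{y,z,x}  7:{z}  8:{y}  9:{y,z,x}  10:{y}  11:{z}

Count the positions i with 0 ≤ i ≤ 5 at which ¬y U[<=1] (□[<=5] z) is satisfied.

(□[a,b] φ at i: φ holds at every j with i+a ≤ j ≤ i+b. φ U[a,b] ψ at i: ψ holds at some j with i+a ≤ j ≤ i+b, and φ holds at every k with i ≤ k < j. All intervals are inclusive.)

0

Evaluate at each i in [0,5]:
  i=0: ✗ (no rhs in [0,1])
  i=1: ✗ (no rhs in [1,2])
  i=2: ✗ (no rhs in [2,3])
  i=3: ✗ (no rhs in [3,4])
  i=4: ✗ (no rhs in [4,5])
  i=5: ✗ (no rhs in [5,6])
Positions where it holds: {} → 0.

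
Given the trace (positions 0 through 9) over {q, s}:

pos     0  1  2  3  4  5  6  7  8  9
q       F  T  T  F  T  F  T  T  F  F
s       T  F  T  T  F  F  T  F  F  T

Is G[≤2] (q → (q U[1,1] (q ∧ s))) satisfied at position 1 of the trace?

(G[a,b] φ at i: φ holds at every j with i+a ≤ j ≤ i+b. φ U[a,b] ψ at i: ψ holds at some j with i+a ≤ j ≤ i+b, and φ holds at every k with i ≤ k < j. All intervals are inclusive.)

False

Check (q → (q U[1,1] (q ∧ s))) at every j in [1,3]:
  j=1: antecedent true; consequent holds → ✓
  j=2: antecedent true; consequent fails → ✗
  j=3: antecedent false → ✓
Fails at j=2 → formula fails.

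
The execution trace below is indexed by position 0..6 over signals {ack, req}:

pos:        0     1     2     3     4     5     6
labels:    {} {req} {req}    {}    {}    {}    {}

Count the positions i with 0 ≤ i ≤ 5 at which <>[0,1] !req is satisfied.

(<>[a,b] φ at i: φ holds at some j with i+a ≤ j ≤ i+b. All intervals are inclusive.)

5

Evaluate at each i in [0,5]:
  i=0: ✓ (witness j=0)
  i=1: ✗ (none in [1,2])
  i=2: ✓ (witness j=3)
  i=3: ✓ (witness j=3)
  i=4: ✓ (witness j=4)
  i=5: ✓ (witness j=5)
Positions where it holds: {0, 2, 3, 4, 5} → 5.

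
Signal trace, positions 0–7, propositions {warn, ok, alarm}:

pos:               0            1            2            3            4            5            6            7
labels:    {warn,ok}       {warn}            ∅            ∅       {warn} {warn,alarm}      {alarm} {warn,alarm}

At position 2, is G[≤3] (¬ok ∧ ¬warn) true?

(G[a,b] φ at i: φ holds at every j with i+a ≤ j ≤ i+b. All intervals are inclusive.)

Does not hold

Check (¬ok ∧ ¬warn) at every j in [2,5]:
  j=2: true
  j=3: true
  j=4: false
  j=5: false
Fails at j=4 → formula fails.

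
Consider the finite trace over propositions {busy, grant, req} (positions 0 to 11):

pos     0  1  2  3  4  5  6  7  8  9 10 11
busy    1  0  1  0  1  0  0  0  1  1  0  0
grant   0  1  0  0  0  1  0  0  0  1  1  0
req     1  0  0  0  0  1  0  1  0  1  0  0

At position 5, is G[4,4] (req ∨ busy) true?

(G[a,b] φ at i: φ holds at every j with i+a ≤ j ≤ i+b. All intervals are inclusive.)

Yes

Check (req ∨ busy) at every j in [9,9]:
  j=9: true
All positions satisfy it → formula holds.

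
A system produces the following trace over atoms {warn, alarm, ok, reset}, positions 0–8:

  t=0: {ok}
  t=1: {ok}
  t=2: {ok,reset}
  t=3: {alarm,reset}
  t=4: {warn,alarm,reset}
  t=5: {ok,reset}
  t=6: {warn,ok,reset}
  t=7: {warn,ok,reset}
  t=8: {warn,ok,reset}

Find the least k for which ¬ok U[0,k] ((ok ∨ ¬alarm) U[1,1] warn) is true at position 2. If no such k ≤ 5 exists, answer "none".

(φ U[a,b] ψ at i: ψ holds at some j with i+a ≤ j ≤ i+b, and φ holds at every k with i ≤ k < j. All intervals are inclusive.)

Need earliest j ≥ 2 with ((ok ∨ ¬alarm) U[1,1] warn), and ¬ok at every k in [2,j-1].
  j=2: rhs fails.
  j=3: rhs fails.
  j=4: rhs fails.
  j=5: rhs holds but lhs fails at k=2.
  j=6: rhs holds but lhs fails at k=2.
  j=7: rhs holds but lhs fails at k=2.
No witness within the range → none.

none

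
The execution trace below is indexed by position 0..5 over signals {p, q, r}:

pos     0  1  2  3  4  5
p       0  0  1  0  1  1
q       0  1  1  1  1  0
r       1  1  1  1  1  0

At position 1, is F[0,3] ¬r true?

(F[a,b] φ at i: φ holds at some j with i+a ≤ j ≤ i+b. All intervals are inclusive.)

No

Check ¬r at each j in [1,4]:
  j=1: false
  j=2: false
  j=3: false
  j=4: false
No position in the window satisfies it → formula fails.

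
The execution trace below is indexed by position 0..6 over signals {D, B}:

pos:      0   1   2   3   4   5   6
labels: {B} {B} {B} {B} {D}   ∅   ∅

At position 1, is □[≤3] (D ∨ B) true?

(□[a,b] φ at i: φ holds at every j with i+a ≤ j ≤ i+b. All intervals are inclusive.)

True

Check (D ∨ B) at every j in [1,4]:
  j=1: true
  j=2: true
  j=3: true
  j=4: true
All positions satisfy it → formula holds.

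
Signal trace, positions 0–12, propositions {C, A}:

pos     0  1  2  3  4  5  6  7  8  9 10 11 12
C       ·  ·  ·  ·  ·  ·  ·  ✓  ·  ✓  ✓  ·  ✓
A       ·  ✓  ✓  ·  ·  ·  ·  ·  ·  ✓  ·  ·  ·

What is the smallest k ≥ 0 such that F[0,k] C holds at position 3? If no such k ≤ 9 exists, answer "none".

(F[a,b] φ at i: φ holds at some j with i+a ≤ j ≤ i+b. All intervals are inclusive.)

4

Scan j = 3,4,… for C:
  j=3: fails
  j=4: fails
  j=5: fails
  j=6: fails
  j=7: holds
First hit at j=7, so smallest k = 7-3 = 4.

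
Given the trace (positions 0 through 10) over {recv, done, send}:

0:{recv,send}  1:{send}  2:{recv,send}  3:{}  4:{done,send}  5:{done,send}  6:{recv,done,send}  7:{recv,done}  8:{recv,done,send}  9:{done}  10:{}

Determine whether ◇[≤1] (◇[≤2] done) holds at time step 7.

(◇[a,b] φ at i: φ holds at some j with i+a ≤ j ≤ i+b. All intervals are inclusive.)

Holds

Check ◇[≤2] done at each j in [7,8]:
  j=7: holds (witness at 7)
  j=8: holds (witness at 8)
Found at j=7 → formula holds.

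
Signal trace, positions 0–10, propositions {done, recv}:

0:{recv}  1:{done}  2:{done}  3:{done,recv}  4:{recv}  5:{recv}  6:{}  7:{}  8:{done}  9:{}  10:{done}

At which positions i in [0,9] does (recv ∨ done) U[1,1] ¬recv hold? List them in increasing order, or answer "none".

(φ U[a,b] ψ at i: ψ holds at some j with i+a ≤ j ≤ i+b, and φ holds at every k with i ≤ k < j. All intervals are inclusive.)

0, 1, 5, 8

Evaluate at each i in [0,9]:
  i=0: ✓ (rhs at j=1; lhs holds on [0,0])
  i=1: ✓ (rhs at j=2; lhs holds on [1,1])
  i=2: ✗ (no rhs in [3,3])
  i=3: ✗ (no rhs in [4,4])
  i=4: ✗ (no rhs in [5,5])
  i=5: ✓ (rhs at j=6; lhs holds on [5,5])
  i=6: ✗ (lhs fails at k=6 before rhs at j=7)
  i=7: ✗ (lhs fails at k=7 before rhs at j=8)
  i=8: ✓ (rhs at j=9; lhs holds on [8,8])
  i=9: ✗ (lhs fails at k=9 before rhs at j=10)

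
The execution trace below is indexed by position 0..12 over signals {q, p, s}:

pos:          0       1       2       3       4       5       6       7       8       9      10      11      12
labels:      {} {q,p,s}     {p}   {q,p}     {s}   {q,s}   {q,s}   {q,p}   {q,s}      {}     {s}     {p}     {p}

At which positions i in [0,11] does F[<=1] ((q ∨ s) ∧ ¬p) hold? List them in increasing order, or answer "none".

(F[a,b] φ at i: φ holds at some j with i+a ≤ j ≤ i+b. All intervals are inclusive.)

Evaluate at each i in [0,11]:
  i=0: ✗ (none in [0,1])
  i=1: ✗ (none in [1,2])
  i=2: ✗ (none in [2,3])
  i=3: ✓ (witness j=4)
  i=4: ✓ (witness j=4)
  i=5: ✓ (witness j=5)
  i=6: ✓ (witness j=6)
  i=7: ✓ (witness j=8)
  i=8: ✓ (witness j=8)
  i=9: ✓ (witness j=10)
  i=10: ✓ (witness j=10)
  i=11: ✗ (none in [11,12])

3, 4, 5, 6, 7, 8, 9, 10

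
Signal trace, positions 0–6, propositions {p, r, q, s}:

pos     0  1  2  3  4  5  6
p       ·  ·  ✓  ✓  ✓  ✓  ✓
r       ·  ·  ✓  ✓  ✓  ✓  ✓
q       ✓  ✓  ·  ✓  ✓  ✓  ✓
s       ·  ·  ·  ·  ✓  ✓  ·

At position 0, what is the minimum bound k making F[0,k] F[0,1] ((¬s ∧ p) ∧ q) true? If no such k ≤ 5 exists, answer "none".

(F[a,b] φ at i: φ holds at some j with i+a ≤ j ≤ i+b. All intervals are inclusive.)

Scan j = 0,1,… for F[0,1] ((¬s ∧ p) ∧ q):
  j=0: fails
  j=1: fails
  j=2: holds
First hit at j=2, so smallest k = 2-0 = 2.

2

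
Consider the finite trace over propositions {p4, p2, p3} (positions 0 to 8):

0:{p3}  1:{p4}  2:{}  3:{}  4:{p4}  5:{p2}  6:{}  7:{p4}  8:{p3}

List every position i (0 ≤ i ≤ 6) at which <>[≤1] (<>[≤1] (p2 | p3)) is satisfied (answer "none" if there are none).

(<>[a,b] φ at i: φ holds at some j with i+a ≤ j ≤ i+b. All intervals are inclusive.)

0, 3, 4, 5, 6

Evaluate at each i in [0,6]:
  i=0: ✓ (witness j=0)
  i=1: ✗ (none in [1,2])
  i=2: ✗ (none in [2,3])
  i=3: ✓ (witness j=4)
  i=4: ✓ (witness j=4)
  i=5: ✓ (witness j=5)
  i=6: ✓ (witness j=7)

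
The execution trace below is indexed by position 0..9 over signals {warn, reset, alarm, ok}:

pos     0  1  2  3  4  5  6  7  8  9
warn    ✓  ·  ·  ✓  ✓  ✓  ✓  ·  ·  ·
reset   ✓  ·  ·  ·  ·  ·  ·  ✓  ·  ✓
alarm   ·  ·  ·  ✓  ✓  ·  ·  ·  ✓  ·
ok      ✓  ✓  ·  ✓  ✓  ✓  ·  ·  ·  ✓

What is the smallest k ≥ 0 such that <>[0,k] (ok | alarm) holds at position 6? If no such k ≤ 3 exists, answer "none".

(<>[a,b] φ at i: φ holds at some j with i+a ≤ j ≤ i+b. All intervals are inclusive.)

Scan j = 6,7,… for (ok | alarm):
  j=6: fails
  j=7: fails
  j=8: holds
First hit at j=8, so smallest k = 8-6 = 2.

2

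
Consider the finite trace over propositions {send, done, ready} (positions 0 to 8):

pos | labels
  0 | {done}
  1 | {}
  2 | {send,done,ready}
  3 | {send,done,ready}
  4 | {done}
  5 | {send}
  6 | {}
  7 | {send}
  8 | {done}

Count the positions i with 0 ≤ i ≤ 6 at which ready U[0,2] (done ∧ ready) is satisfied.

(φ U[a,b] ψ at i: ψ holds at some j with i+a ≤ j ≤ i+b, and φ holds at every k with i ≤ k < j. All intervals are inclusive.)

2

Evaluate at each i in [0,6]:
  i=0: ✗ (lhs fails at k=0 before rhs at j=2)
  i=1: ✗ (lhs fails at k=1 before rhs at j=2)
  i=2: ✓ (rhs at j=2)
  i=3: ✓ (rhs at j=3)
  i=4: ✗ (no rhs in [4,6])
  i=5: ✗ (no rhs in [5,7])
  i=6: ✗ (no rhs in [6,8])
Positions where it holds: {2, 3} → 2.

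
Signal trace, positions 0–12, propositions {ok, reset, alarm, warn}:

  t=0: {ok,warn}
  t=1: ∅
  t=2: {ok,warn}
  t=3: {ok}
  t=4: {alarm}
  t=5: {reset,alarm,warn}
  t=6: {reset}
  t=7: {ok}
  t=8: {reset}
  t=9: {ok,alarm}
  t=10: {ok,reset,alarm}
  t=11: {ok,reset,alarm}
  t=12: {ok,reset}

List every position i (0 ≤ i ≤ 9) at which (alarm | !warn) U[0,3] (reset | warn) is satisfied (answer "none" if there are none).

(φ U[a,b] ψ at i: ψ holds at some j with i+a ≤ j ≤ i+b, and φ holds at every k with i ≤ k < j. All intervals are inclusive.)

0, 1, 2, 3, 4, 5, 6, 7, 8, 9

Evaluate at each i in [0,9]:
  i=0: ✓ (rhs at j=0)
  i=1: ✓ (rhs at j=2; lhs holds on [1,1])
  i=2: ✓ (rhs at j=2)
  i=3: ✓ (rhs at j=5; lhs holds on [3,4])
  i=4: ✓ (rhs at j=5; lhs holds on [4,4])
  i=5: ✓ (rhs at j=5)
  i=6: ✓ (rhs at j=6)
  i=7: ✓ (rhs at j=8; lhs holds on [7,7])
  i=8: ✓ (rhs at j=8)
  i=9: ✓ (rhs at j=10; lhs holds on [9,9])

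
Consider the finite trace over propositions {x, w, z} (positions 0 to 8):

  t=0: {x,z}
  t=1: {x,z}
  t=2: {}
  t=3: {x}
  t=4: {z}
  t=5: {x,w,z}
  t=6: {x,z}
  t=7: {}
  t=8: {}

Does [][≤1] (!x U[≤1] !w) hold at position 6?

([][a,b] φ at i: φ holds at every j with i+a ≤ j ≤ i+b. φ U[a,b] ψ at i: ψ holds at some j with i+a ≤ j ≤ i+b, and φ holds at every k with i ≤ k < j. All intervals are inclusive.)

Yes

Check (!x U[≤1] !w) at every j in [6,7]:
  j=6: holds
  j=7: holds
All positions satisfy it → formula holds.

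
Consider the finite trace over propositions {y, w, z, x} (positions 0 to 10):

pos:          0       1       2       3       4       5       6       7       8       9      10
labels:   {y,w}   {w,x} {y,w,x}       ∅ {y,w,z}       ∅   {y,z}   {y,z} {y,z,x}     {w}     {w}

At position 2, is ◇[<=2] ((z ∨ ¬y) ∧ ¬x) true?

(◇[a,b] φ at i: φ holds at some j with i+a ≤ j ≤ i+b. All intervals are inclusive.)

Holds

Check ((z ∨ ¬y) ∧ ¬x) at each j in [2,4]:
  j=2: false
  j=3: true
  j=4: true
Found at j=3 → formula holds.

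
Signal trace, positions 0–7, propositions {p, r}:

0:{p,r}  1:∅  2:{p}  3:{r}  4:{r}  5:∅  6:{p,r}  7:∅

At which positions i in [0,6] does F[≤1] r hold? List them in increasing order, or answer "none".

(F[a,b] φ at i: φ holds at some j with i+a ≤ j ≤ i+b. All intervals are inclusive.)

Evaluate at each i in [0,6]:
  i=0: ✓ (witness j=0)
  i=1: ✗ (none in [1,2])
  i=2: ✓ (witness j=3)
  i=3: ✓ (witness j=3)
  i=4: ✓ (witness j=4)
  i=5: ✓ (witness j=6)
  i=6: ✓ (witness j=6)

0, 2, 3, 4, 5, 6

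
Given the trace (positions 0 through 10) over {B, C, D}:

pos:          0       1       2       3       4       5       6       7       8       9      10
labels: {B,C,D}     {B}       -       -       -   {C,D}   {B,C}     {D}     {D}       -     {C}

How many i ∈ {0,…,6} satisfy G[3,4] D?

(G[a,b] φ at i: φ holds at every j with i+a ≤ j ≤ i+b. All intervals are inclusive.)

1

Evaluate at each i in [0,6]:
  i=0: ✗ (fails at j=3)
  i=1: ✗ (fails at j=4)
  i=2: ✗ (fails at j=6)
  i=3: ✗ (fails at j=6)
  i=4: ✓ (all of [7,8])
  i=5: ✗ (fails at j=9)
  i=6: ✗ (fails at j=9)
Positions where it holds: {4} → 1.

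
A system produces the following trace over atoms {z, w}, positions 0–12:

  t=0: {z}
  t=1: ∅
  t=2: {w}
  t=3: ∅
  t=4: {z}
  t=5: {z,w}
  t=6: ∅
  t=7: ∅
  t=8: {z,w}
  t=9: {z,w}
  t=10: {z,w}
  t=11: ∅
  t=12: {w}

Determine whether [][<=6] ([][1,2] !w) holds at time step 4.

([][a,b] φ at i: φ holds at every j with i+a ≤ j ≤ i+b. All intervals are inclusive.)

Check [][1,2] !w at every j in [4,10]:
  j=4: fails at 5
  j=5: holds on [6,7]
  j=6: fails at 8
  j=7: fails at 8
  j=8: fails at 9
  j=9: fails at 10
  j=10: fails at 12
Fails at j=4 → formula fails.

False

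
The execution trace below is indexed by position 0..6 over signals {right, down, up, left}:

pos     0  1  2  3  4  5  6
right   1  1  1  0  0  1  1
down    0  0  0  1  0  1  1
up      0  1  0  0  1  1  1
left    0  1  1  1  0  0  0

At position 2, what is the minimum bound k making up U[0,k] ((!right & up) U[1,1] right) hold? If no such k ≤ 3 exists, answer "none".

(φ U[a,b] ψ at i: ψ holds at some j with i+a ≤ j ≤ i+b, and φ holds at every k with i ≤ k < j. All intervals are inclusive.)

Need earliest j ≥ 2 with ((!right & up) U[1,1] right), and up at every k in [2,j-1].
  j=2: rhs fails.
  j=3: rhs fails.
  j=4: rhs holds but lhs fails at k=2.
  j=5: rhs fails.
No witness within the range → none.

none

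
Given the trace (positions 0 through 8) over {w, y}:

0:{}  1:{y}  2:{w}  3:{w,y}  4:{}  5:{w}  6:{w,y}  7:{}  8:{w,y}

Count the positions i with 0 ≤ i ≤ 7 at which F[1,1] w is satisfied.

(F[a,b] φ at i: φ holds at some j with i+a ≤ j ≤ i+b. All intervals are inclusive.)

5

Evaluate at each i in [0,7]:
  i=0: ✗ (none in [1,1])
  i=1: ✓ (witness j=2)
  i=2: ✓ (witness j=3)
  i=3: ✗ (none in [4,4])
  i=4: ✓ (witness j=5)
  i=5: ✓ (witness j=6)
  i=6: ✗ (none in [7,7])
  i=7: ✓ (witness j=8)
Positions where it holds: {1, 2, 4, 5, 7} → 5.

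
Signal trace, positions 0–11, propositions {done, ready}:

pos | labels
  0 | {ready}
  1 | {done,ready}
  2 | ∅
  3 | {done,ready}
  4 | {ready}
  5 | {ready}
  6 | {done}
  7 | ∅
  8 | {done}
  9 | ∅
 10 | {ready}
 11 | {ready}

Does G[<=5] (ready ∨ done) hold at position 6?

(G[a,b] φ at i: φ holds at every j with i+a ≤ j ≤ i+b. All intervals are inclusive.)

Check (ready ∨ done) at every j in [6,11]:
  j=6: true
  j=7: false
  j=8: true
  j=9: false
  j=10: true
  j=11: true
Fails at j=7 → formula fails.

No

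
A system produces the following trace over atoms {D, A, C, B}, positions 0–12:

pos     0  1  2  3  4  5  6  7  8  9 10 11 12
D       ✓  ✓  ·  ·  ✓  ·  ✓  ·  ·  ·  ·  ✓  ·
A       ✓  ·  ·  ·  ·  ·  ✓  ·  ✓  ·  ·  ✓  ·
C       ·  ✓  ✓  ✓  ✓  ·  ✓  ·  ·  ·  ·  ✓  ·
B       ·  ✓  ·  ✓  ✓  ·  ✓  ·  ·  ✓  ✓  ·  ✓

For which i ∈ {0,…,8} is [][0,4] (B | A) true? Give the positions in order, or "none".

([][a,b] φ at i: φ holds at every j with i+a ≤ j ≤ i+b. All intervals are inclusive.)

Evaluate at each i in [0,8]:
  i=0: ✗ (fails at j=2)
  i=1: ✗ (fails at j=2)
  i=2: ✗ (fails at j=2)
  i=3: ✗ (fails at j=5)
  i=4: ✗ (fails at j=5)
  i=5: ✗ (fails at j=5)
  i=6: ✗ (fails at j=7)
  i=7: ✗ (fails at j=7)
  i=8: ✓ (all of [8,12])

8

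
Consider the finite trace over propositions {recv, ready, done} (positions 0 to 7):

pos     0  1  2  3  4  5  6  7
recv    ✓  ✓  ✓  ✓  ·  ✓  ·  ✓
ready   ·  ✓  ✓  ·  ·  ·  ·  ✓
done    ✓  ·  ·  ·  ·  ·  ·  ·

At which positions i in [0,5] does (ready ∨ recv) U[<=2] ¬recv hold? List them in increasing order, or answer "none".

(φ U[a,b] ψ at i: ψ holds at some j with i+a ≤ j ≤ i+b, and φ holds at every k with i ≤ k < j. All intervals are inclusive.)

2, 3, 4, 5

Evaluate at each i in [0,5]:
  i=0: ✗ (no rhs in [0,2])
  i=1: ✗ (no rhs in [1,3])
  i=2: ✓ (rhs at j=4; lhs holds on [2,3])
  i=3: ✓ (rhs at j=4; lhs holds on [3,3])
  i=4: ✓ (rhs at j=4)
  i=5: ✓ (rhs at j=6; lhs holds on [5,5])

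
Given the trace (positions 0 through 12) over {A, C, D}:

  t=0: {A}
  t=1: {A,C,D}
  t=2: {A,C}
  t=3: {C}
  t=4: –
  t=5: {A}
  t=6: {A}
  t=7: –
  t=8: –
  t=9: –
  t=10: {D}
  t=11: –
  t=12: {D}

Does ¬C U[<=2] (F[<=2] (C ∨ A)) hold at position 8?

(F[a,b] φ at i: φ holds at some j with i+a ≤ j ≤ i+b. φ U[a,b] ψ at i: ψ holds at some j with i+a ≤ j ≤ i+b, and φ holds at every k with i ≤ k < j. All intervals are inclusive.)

Need some j in [8,10] with F[<=2] (C ∨ A), and ¬C at every k in [8,j-1].
  j=8: F[<=2] (C ∨ A) — fails (none in [8,10]).
  j=9: F[<=2] (C ∨ A) — fails (none in [9,11]).
  j=10: F[<=2] (C ∨ A) — fails (none in [10,12]).
No j in the window works → until fails.

False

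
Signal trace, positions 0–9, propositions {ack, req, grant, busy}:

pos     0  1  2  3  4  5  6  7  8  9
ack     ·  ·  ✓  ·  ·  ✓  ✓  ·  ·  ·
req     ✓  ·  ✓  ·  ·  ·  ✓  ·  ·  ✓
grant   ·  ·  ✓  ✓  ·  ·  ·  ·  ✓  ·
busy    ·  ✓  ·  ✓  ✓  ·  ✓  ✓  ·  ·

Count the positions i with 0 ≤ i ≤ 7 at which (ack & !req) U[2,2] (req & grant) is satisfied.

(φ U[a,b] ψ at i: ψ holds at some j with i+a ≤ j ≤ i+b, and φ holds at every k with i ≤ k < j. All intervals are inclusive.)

Evaluate at each i in [0,7]:
  i=0: ✗ (lhs fails at k=0 before rhs at j=2)
  i=1: ✗ (no rhs in [3,3])
  i=2: ✗ (no rhs in [4,4])
  i=3: ✗ (no rhs in [5,5])
  i=4: ✗ (no rhs in [6,6])
  i=5: ✗ (no rhs in [7,7])
  i=6: ✗ (no rhs in [8,8])
  i=7: ✗ (no rhs in [9,9])
Positions where it holds: {} → 0.

0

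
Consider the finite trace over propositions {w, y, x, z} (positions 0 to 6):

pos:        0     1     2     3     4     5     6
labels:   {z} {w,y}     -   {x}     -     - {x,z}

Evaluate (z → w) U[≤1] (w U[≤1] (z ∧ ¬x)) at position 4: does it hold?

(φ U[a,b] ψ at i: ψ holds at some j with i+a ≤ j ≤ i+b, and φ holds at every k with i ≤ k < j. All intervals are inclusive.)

Need some j in [4,5] with (w U[≤1] (z ∧ ¬x)), and (z → w) at every k in [4,j-1].
  j=4: (w U[≤1] (z ∧ ¬x)) — fails.
  j=5: (w U[≤1] (z ∧ ¬x)) — fails.
No j in the window works → until fails.

No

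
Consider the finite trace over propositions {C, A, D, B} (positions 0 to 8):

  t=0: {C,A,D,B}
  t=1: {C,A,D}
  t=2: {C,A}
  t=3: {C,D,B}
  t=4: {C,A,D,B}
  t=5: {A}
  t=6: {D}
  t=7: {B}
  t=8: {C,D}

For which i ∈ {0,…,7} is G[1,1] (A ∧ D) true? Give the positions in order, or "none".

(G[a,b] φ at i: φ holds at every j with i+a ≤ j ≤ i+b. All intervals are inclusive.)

Evaluate at each i in [0,7]:
  i=0: ✓ (all of [1,1])
  i=1: ✗ (fails at j=2)
  i=2: ✗ (fails at j=3)
  i=3: ✓ (all of [4,4])
  i=4: ✗ (fails at j=5)
  i=5: ✗ (fails at j=6)
  i=6: ✗ (fails at j=7)
  i=7: ✗ (fails at j=8)

0, 3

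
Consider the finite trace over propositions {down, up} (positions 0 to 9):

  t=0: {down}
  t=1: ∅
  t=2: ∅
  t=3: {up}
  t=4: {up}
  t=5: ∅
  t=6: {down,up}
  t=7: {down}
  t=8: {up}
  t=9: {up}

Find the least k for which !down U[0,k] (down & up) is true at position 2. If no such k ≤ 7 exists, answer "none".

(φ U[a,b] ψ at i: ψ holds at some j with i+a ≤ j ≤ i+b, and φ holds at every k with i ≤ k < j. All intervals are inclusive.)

Need earliest j ≥ 2 with (down & up), and !down at every k in [2,j-1].
  j=2: rhs fails.
  j=3: rhs fails.
  j=4: rhs fails.
  j=5: rhs fails.
  j=6: rhs holds; lhs holds on [2,5]. k = 4.

4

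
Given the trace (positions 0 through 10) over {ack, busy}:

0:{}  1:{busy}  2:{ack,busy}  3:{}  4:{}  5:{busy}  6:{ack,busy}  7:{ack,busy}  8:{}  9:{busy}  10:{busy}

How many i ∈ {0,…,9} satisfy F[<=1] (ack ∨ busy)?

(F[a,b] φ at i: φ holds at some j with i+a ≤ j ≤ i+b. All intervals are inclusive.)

Evaluate at each i in [0,9]:
  i=0: ✓ (witness j=1)
  i=1: ✓ (witness j=1)
  i=2: ✓ (witness j=2)
  i=3: ✗ (none in [3,4])
  i=4: ✓ (witness j=5)
  i=5: ✓ (witness j=5)
  i=6: ✓ (witness j=6)
  i=7: ✓ (witness j=7)
  i=8: ✓ (witness j=9)
  i=9: ✓ (witness j=9)
Positions where it holds: {0, 1, 2, 4, 5, 6, 7, 8, 9} → 9.

9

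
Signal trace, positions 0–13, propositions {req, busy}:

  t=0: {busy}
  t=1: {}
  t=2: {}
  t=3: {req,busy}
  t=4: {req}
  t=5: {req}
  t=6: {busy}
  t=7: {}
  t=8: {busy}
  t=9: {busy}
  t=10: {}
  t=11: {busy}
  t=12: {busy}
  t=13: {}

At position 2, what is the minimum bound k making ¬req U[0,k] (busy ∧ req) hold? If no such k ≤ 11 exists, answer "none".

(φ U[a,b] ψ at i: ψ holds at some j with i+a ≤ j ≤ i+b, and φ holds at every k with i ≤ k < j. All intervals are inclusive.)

1

Need earliest j ≥ 2 with (busy ∧ req), and ¬req at every k in [2,j-1].
  j=2: rhs fails.
  j=3: rhs holds; lhs holds on [2,2]. k = 1.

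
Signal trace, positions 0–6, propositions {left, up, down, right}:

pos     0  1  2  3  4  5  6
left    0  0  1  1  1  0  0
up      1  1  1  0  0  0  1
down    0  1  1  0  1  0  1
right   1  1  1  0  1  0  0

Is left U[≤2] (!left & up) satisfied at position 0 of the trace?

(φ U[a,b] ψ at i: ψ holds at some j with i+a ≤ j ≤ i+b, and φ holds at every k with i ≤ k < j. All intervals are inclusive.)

Need some j in [0,2] with (!left & up), and left at every k in [0,j-1].
  j=0: (!left & up) holds; no prefix to check → satisfied.

Yes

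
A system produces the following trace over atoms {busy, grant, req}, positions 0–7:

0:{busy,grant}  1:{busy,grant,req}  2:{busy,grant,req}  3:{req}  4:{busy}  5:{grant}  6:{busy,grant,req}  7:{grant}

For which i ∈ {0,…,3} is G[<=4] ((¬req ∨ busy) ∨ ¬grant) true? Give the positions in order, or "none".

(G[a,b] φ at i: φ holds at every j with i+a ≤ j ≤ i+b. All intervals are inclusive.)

Evaluate at each i in [0,3]:
  i=0: ✓ (all of [0,4])
  i=1: ✓ (all of [1,5])
  i=2: ✓ (all of [2,6])
  i=3: ✓ (all of [3,7])

0, 1, 2, 3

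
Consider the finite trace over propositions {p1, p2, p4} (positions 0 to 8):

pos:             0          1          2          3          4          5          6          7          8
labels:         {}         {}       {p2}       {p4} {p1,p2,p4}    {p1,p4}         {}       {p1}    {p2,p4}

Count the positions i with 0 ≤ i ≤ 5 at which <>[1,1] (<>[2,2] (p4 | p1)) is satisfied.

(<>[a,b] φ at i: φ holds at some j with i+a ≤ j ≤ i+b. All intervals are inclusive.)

Evaluate at each i in [0,5]:
  i=0: ✓ (witness j=1)
  i=1: ✓ (witness j=2)
  i=2: ✓ (witness j=3)
  i=3: ✗ (none in [4,4])
  i=4: ✓ (witness j=5)
  i=5: ✓ (witness j=6)
Positions where it holds: {0, 1, 2, 4, 5} → 5.

5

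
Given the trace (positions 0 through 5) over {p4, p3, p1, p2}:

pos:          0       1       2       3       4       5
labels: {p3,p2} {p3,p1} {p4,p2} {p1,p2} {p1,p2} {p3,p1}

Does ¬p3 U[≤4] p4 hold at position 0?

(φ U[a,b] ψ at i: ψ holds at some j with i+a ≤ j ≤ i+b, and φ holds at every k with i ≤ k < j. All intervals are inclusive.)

False

Need some j in [0,4] with p4, and ¬p3 at every k in [0,j-1].
  j=0: p4 false.
  j=1: p4 false.
  j=2: p4 holds, but ¬p3 fails at k=0 → not this j.
  j=3: p4 false.
  j=4: p4 false.
No j in the window works → until fails.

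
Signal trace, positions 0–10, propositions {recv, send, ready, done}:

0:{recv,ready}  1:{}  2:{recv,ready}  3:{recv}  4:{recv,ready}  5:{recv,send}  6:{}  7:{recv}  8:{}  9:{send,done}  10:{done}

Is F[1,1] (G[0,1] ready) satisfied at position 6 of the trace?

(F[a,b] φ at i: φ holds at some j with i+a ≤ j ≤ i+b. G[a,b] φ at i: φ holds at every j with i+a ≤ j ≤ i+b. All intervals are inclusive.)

Check G[0,1] ready at each j in [7,7]:
  j=7: fails at 7
No position in the window satisfies it → formula fails.

False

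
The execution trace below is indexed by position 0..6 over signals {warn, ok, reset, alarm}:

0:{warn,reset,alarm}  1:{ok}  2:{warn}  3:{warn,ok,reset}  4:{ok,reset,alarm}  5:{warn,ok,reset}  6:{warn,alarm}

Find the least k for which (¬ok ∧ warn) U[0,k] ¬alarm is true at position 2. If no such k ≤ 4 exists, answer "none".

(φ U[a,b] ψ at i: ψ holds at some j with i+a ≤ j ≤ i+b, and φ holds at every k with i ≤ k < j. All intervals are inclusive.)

0

Need earliest j ≥ 2 with ¬alarm, and (¬ok ∧ warn) at every k in [2,j-1].
  j=2: rhs holds (empty prefix). k = 0.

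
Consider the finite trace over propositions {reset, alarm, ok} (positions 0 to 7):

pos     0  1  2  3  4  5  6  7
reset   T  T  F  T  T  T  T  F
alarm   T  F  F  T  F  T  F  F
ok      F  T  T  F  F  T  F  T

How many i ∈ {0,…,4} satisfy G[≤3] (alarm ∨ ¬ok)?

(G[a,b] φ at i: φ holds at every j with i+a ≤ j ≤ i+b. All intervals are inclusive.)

1

Evaluate at each i in [0,4]:
  i=0: ✗ (fails at j=1)
  i=1: ✗ (fails at j=1)
  i=2: ✗ (fails at j=2)
  i=3: ✓ (all of [3,6])
  i=4: ✗ (fails at j=7)
Positions where it holds: {3} → 1.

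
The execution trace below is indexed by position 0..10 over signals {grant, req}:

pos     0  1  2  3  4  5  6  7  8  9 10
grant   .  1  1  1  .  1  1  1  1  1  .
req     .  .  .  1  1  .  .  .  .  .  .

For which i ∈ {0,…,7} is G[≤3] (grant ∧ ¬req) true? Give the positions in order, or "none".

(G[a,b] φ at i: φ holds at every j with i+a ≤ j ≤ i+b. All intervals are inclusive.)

Evaluate at each i in [0,7]:
  i=0: ✗ (fails at j=0)
  i=1: ✗ (fails at j=3)
  i=2: ✗ (fails at j=3)
  i=3: ✗ (fails at j=3)
  i=4: ✗ (fails at j=4)
  i=5: ✓ (all of [5,8])
  i=6: ✓ (all of [6,9])
  i=7: ✗ (fails at j=10)

5, 6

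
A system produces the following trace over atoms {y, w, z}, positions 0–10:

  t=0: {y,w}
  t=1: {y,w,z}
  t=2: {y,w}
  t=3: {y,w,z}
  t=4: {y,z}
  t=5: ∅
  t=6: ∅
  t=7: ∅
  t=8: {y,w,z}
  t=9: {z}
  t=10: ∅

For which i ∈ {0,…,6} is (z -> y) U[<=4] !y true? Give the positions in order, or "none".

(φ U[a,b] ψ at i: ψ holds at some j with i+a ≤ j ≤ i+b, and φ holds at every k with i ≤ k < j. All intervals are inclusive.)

1, 2, 3, 4, 5, 6

Evaluate at each i in [0,6]:
  i=0: ✗ (no rhs in [0,4])
  i=1: ✓ (rhs at j=5; lhs holds on [1,4])
  i=2: ✓ (rhs at j=5; lhs holds on [2,4])
  i=3: ✓ (rhs at j=5; lhs holds on [3,4])
  i=4: ✓ (rhs at j=5; lhs holds on [4,4])
  i=5: ✓ (rhs at j=5)
  i=6: ✓ (rhs at j=6)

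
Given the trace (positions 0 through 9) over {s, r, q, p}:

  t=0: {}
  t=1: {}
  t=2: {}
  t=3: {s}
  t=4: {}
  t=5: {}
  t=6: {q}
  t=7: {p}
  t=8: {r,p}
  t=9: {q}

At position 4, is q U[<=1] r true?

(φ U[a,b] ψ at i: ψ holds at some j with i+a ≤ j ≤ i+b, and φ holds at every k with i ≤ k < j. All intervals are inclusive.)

Need some j in [4,5] with r, and q at every k in [4,j-1].
  j=4: r false.
  j=5: r false.
No j in the window works → until fails.

Does not hold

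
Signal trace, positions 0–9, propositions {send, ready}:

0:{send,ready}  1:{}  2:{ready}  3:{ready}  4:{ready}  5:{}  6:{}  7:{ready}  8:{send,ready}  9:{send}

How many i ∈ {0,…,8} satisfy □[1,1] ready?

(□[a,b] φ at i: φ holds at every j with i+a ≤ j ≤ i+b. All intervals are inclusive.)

5

Evaluate at each i in [0,8]:
  i=0: ✗ (fails at j=1)
  i=1: ✓ (all of [2,2])
  i=2: ✓ (all of [3,3])
  i=3: ✓ (all of [4,4])
  i=4: ✗ (fails at j=5)
  i=5: ✗ (fails at j=6)
  i=6: ✓ (all of [7,7])
  i=7: ✓ (all of [8,8])
  i=8: ✗ (fails at j=9)
Positions where it holds: {1, 2, 3, 6, 7} → 5.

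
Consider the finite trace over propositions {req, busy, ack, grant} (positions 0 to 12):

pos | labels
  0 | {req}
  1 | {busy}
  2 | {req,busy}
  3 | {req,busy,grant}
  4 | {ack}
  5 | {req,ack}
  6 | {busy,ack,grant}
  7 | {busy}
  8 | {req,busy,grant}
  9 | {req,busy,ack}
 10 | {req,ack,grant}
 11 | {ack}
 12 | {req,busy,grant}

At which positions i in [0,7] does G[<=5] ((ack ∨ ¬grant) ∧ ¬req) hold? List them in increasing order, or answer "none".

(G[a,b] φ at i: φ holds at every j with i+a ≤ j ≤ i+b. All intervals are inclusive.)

Evaluate at each i in [0,7]:
  i=0: ✗ (fails at j=0)
  i=1: ✗ (fails at j=2)
  i=2: ✗ (fails at j=2)
  i=3: ✗ (fails at j=3)
  i=4: ✗ (fails at j=5)
  i=5: ✗ (fails at j=5)
  i=6: ✗ (fails at j=8)
  i=7: ✗ (fails at j=8)

none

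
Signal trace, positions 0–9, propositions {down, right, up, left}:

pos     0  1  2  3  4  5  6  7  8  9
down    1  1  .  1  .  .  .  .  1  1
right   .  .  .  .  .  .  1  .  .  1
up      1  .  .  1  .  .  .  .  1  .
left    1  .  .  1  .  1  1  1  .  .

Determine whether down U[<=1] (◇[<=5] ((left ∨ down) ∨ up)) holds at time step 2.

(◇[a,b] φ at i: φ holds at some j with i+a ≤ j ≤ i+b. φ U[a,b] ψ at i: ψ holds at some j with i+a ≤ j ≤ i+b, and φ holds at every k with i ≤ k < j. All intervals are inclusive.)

Need some j in [2,3] with ◇[<=5] ((left ∨ down) ∨ up), and down at every k in [2,j-1].
  j=2: ◇[<=5] ((left ∨ down) ∨ up) holds; no prefix to check → satisfied.

True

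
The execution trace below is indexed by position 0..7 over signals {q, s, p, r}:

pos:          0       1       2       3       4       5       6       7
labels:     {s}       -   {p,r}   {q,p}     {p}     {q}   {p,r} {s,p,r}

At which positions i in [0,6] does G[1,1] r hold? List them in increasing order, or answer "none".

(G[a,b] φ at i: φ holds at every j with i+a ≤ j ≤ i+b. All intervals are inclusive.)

1, 5, 6

Evaluate at each i in [0,6]:
  i=0: ✗ (fails at j=1)
  i=1: ✓ (all of [2,2])
  i=2: ✗ (fails at j=3)
  i=3: ✗ (fails at j=4)
  i=4: ✗ (fails at j=5)
  i=5: ✓ (all of [6,6])
  i=6: ✓ (all of [7,7])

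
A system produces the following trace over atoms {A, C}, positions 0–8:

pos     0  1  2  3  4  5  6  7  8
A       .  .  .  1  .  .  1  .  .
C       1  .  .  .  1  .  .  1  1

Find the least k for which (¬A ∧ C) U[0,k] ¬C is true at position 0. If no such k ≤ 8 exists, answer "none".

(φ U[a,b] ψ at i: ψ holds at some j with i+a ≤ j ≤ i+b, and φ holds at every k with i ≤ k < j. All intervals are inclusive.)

1

Need earliest j ≥ 0 with ¬C, and (¬A ∧ C) at every k in [0,j-1].
  j=0: rhs fails.
  j=1: rhs holds; lhs holds on [0,0]. k = 1.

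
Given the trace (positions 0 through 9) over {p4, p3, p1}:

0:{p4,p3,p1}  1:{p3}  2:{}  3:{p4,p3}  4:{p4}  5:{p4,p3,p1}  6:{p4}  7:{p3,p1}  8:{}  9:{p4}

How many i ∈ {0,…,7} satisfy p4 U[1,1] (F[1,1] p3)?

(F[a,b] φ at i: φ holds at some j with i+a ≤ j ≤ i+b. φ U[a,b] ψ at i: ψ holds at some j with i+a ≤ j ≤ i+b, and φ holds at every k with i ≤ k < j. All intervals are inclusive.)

Evaluate at each i in [0,7]:
  i=0: ✗ (no rhs in [1,1])
  i=1: ✗ (lhs fails at k=1 before rhs at j=2)
  i=2: ✗ (no rhs in [3,3])
  i=3: ✓ (rhs at j=4; lhs holds on [3,3])
  i=4: ✗ (no rhs in [5,5])
  i=5: ✓ (rhs at j=6; lhs holds on [5,5])
  i=6: ✗ (no rhs in [7,7])
  i=7: ✗ (no rhs in [8,8])
Positions where it holds: {3, 5} → 2.

2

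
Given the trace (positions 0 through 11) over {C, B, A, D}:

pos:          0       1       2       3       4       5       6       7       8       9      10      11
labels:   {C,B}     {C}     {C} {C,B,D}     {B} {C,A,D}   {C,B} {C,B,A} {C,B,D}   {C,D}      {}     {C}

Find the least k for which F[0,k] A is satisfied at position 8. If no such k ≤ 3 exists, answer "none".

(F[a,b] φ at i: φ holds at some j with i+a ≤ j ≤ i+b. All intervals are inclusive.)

Scan j = 8,9,… for A:
  j=8: fails
  j=9: fails
  j=10: fails
  j=11: fails
No j in [8,11] satisfies it → none.

none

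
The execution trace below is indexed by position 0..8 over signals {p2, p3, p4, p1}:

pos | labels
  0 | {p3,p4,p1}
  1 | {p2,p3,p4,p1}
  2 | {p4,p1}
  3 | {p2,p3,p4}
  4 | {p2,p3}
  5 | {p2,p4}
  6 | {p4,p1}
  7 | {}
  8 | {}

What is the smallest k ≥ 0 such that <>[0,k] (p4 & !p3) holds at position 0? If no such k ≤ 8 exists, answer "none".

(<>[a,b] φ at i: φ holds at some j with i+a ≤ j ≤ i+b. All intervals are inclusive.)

Scan j = 0,1,… for (p4 & !p3):
  j=0: fails
  j=1: fails
  j=2: holds
First hit at j=2, so smallest k = 2-0 = 2.

2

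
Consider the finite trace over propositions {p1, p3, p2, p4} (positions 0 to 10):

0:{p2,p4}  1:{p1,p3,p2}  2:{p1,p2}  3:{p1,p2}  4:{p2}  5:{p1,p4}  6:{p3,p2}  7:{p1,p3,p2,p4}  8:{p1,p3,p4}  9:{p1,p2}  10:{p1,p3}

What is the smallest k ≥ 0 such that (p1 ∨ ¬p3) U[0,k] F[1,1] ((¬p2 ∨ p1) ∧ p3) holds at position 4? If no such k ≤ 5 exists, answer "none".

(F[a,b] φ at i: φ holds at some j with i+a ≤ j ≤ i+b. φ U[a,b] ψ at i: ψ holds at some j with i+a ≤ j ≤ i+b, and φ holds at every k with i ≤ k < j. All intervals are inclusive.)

2

Need earliest j ≥ 4 with F[1,1] ((¬p2 ∨ p1) ∧ p3), and (p1 ∨ ¬p3) at every k in [4,j-1].
  j=4: rhs fails.
  j=5: rhs fails.
  j=6: rhs holds; lhs holds on [4,5]. k = 2.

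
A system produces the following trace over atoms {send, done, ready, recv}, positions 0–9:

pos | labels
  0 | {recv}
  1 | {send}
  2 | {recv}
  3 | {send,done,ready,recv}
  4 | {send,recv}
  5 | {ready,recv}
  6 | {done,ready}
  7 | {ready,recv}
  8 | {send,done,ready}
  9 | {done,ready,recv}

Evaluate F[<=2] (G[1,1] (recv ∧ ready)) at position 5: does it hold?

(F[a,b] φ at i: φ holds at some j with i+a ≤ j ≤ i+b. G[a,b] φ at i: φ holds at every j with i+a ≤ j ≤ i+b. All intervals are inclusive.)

True

Check G[1,1] (recv ∧ ready) at each j in [5,7]:
  j=5: fails at 6
  j=6: holds on [7,7]
  j=7: fails at 8
Found at j=6 → formula holds.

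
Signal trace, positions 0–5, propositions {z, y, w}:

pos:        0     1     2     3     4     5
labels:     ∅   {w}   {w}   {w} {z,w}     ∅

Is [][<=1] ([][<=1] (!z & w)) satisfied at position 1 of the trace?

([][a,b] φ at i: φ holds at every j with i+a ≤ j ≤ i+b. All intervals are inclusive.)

Check [][<=1] (!z & w) at every j in [1,2]:
  j=1: holds on [1,2]
  j=2: holds on [2,3]
All positions satisfy it → formula holds.

Yes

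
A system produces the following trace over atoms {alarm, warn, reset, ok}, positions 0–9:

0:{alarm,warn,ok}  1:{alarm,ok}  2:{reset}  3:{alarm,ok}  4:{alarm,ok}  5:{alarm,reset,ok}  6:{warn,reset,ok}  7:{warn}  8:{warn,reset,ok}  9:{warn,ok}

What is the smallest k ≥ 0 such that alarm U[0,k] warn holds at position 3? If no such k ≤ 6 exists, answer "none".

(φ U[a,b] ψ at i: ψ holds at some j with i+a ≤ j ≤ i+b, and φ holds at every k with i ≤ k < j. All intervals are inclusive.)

3

Need earliest j ≥ 3 with warn, and alarm at every k in [3,j-1].
  j=3: rhs fails.
  j=4: rhs fails.
  j=5: rhs fails.
  j=6: rhs holds; lhs holds on [3,5]. k = 3.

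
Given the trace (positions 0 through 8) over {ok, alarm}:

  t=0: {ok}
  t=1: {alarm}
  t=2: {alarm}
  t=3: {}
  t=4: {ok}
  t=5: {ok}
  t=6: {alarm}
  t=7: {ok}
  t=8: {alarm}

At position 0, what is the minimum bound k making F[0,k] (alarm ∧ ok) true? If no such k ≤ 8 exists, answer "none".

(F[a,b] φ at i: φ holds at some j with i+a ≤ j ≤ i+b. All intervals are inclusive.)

Scan j = 0,1,… for (alarm ∧ ok):
  j=0: fails
  j=1: fails
  j=2: fails
  j=3: fails
  j=4: fails
  j=5: fails
  j=6: fails
  j=7: fails
  j=8: fails
No j in [0,8] satisfies it → none.

none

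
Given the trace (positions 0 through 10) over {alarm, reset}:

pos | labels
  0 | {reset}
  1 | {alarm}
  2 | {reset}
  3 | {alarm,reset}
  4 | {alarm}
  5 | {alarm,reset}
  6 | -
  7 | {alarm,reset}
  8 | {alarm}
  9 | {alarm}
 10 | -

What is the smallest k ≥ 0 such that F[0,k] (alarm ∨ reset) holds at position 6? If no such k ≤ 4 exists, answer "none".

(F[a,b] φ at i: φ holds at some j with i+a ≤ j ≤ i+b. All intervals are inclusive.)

1

Scan j = 6,7,… for (alarm ∨ reset):
  j=6: fails
  j=7: holds
First hit at j=7, so smallest k = 7-6 = 1.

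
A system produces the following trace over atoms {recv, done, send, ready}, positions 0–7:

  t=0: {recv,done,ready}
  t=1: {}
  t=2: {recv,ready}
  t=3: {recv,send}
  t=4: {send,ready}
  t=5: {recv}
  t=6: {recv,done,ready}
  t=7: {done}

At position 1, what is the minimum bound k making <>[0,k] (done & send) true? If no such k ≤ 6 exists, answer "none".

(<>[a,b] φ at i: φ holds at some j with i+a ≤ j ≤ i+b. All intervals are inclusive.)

Scan j = 1,2,… for (done & send):
  j=1: fails
  j=2: fails
  j=3: fails
  j=4: fails
  j=5: fails
  j=6: fails
  j=7: fails
No j in [1,7] satisfies it → none.

none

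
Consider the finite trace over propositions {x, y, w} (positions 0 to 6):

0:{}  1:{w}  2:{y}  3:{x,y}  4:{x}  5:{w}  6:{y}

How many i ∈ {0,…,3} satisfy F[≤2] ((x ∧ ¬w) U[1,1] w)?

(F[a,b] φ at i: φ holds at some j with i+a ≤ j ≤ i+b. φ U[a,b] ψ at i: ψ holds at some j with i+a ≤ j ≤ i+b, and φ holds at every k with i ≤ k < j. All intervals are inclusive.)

Evaluate at each i in [0,3]:
  i=0: ✗ (none in [0,2])
  i=1: ✗ (none in [1,3])
  i=2: ✓ (witness j=4)
  i=3: ✓ (witness j=4)
Positions where it holds: {2, 3} → 2.

2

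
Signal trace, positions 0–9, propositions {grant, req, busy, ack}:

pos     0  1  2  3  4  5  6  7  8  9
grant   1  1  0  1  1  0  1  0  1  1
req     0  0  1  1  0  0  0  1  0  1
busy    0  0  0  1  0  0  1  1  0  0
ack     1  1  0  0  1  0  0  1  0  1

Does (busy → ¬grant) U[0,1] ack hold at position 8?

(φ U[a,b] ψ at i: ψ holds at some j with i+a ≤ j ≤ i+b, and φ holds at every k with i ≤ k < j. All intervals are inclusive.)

Yes

Need some j in [8,9] with ack, and (busy → ¬grant) at every k in [8,j-1].
  j=8: ack false.
  j=9: ack holds; (busy → ¬grant) holds at every k in [8,8] → satisfied.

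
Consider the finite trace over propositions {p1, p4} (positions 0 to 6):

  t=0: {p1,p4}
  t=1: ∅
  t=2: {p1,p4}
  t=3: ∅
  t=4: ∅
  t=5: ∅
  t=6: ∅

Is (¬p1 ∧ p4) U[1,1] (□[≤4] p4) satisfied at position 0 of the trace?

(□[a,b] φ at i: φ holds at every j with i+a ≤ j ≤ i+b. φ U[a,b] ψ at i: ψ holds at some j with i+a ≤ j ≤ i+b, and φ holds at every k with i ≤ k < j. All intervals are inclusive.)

Need some j in [1,1] with □[≤4] p4, and (¬p1 ∧ p4) at every k in [0,j-1].
  j=1: □[≤4] p4 — fails at 1.
No j in the window works → until fails.

Does not hold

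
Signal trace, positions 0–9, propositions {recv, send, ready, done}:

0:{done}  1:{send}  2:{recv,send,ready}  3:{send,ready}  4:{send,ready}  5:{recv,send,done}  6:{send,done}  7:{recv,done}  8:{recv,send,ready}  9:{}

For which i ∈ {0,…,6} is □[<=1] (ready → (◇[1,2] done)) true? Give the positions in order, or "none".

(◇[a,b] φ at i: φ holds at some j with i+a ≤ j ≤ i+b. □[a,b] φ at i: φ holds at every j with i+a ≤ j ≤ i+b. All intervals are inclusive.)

0, 3, 4, 5, 6

Evaluate at each i in [0,6]:
  i=0: ✓ (all of [0,1])
  i=1: ✗ (fails at j=2)
  i=2: ✗ (fails at j=2)
  i=3: ✓ (all of [3,4])
  i=4: ✓ (all of [4,5])
  i=5: ✓ (all of [5,6])
  i=6: ✓ (all of [6,7])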